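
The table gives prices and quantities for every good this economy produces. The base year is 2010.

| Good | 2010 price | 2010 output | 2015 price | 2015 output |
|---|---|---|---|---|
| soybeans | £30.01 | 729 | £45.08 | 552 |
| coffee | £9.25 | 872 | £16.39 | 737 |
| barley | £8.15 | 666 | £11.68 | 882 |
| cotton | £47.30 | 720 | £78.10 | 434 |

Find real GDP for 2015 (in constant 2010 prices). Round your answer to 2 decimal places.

£51099.27

Real GDP 2015 = Σ (p_2010 × q_2015) = 30.01·552 + 9.25·737 + 8.15·882 + 47.30·434 = 51099.27.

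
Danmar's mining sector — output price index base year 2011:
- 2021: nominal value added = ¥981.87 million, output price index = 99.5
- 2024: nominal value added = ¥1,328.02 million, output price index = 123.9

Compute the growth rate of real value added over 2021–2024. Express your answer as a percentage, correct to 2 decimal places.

8.62%

Deflate each year: 2021 → 981.87/0.995 = 986.80; 2024 → 1328.02/1.239 = 1071.85.
So real value added changed by 1071.85/986.80 − 1 = 0.0862, i.e. 8.62%.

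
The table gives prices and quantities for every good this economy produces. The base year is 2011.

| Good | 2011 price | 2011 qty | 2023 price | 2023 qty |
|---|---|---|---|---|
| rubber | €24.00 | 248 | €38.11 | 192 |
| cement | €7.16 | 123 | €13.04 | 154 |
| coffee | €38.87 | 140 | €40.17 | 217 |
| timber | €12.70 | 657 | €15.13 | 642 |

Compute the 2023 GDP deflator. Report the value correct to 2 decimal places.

Nominal GDP 2023 = 38.11·192 + 13.04·154 + 40.17·217 + 15.13·642 = 27755.63.
Real GDP 2023 (at 2011 prices) = 24.00·192 + 7.16·154 + 38.87·217 + 12.70·642 = 22298.83.
Deflator = Nominal/Real × 100 = 27755.63/22298.83 × 100 = 124.471.

124.47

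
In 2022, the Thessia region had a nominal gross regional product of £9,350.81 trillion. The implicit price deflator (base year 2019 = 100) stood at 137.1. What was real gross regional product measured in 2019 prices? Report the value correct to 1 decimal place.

£6,820.4 trillion

Real gross regional product = Nominal / (implicit price deflator/100) = 9350.81 / 1.371 = 6820.43.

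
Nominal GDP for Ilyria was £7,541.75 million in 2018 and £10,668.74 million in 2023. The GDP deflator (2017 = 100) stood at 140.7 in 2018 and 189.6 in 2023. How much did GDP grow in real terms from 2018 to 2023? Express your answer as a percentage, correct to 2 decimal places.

4.98%

Deflate each year: 2018 → 7541.75/1.407 = 5360.16; 2023 → 10668.74/1.896 = 5626.97.
So real GDP changed by 5626.97/5360.16 − 1 = 0.0498, i.e. 4.98%.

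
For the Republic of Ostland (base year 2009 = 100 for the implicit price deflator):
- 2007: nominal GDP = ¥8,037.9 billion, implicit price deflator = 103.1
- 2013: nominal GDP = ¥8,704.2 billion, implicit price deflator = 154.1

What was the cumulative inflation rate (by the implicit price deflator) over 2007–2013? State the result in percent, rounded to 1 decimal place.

49.5%

Price-level change = 154.1 / 103.1 − 1 = 0.4947.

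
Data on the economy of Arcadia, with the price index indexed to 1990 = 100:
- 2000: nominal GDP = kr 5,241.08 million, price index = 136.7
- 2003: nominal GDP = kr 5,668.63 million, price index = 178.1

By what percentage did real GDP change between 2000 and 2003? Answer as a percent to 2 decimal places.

-16.98%

Real GDP 2000 = 5241.08 / 1.367 = 3834.00.
Real GDP 2003 = 5668.63 / 1.781 = 3182.84.
Real growth = 3182.84 / 3834.00 − 1 = -0.1698.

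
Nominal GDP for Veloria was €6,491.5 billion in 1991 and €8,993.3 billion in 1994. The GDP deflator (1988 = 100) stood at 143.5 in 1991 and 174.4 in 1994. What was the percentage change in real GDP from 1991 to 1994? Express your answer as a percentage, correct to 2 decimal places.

Deflate each year: 1991 → 6491.5/1.435 = 4523.69; 1994 → 8993.3/1.744 = 5156.71.
So real GDP changed by 5156.71/4523.69 − 1 = 0.1399, i.e. 13.99%.

13.99%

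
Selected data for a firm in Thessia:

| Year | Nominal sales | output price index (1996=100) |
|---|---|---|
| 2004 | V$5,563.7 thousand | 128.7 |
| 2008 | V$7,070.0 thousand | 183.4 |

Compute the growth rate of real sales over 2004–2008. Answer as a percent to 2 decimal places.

-10.83%

Deflate each year: 2004 → 5563.7/1.287 = 4323.00; 2008 → 7070.0/1.834 = 3854.96.
So real sales changed by 3854.96/4323.00 − 1 = -0.1083, i.e. -10.83%.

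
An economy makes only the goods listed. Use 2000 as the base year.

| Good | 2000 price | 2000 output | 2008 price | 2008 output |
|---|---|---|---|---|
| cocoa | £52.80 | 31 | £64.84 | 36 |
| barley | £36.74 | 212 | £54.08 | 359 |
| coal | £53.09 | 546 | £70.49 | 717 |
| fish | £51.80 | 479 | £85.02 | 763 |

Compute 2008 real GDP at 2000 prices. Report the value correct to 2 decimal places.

Real GDP 2008 = Σ (p_2000 × q_2008) = 52.80·36 + 36.74·359 + 53.09·717 + 51.80·763 = 92679.39.

£92679.39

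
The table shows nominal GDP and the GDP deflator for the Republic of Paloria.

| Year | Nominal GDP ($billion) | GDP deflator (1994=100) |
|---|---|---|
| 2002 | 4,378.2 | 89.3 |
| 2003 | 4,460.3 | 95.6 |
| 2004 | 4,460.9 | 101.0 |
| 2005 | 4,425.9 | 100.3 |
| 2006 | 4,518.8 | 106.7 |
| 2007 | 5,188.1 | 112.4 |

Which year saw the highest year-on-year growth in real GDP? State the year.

2007

2003: real = 4460.3/0.956 = 4665.59; growth vs 2002 (4902.80) = -4.84%.
2004: real = 4460.9/1.010 = 4416.73; growth vs 2003 (4665.59) = -5.33%.
2005: real = 4425.9/1.003 = 4412.66; growth vs 2004 (4416.73) = -0.09%.
2006: real = 4518.8/1.067 = 4235.05; growth vs 2005 (4412.66) = -4.03%.
2007: real = 5188.1/1.124 = 4615.75; growth vs 2006 (4235.05) = 8.99%.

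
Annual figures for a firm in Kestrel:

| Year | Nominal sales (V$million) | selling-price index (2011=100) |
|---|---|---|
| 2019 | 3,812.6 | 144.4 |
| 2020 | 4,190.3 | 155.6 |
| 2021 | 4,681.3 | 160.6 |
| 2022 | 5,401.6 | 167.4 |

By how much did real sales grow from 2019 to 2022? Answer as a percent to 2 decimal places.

Real sales 2019 = 3812.6/1.444 = 2640.30.
Real sales 2022 = 5401.6/1.674 = 3226.76.
Change = 3226.76/2640.30 − 1 = 0.2221.

22.21%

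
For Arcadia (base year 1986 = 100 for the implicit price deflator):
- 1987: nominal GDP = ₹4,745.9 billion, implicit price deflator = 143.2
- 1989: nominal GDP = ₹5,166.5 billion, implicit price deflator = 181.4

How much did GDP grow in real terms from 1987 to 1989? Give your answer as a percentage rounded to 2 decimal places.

Deflate each year: 1987 → 4745.9/1.432 = 3314.18; 1989 → 5166.5/1.814 = 2848.13.
So real GDP changed by 2848.13/3314.18 − 1 = -0.1406, i.e. -14.06%.

-14.06%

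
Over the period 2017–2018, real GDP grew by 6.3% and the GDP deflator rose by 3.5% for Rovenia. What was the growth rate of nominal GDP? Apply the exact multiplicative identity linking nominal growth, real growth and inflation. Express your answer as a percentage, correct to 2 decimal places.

10.02%

(1 + g_nom) = (1 + g_real)(1 + π) = 1.0630 × 1.0350 = 1.10021.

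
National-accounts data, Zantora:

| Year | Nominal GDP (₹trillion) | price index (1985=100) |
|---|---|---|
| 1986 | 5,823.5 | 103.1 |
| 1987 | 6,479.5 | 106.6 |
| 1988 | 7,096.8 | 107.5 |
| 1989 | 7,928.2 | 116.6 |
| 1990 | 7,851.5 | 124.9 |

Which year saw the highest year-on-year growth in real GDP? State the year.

1987: real = 6479.5/1.066 = 6078.33; growth vs 1986 (5648.40) = 7.61%.
1988: real = 7096.8/1.075 = 6601.67; growth vs 1987 (6078.33) = 8.61%.
1989: real = 7928.2/1.166 = 6799.49; growth vs 1988 (6601.67) = 3.00%.
1990: real = 7851.5/1.249 = 6286.23; growth vs 1989 (6799.49) = -7.55%.

1988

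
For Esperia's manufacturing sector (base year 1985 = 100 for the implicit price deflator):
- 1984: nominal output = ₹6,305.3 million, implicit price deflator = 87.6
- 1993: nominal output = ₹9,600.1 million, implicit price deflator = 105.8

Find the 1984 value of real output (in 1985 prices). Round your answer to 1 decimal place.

₹7,197.8 million

Real output = Nominal / (implicit price deflator/100) = 6305.3 / 0.876 = 7197.83.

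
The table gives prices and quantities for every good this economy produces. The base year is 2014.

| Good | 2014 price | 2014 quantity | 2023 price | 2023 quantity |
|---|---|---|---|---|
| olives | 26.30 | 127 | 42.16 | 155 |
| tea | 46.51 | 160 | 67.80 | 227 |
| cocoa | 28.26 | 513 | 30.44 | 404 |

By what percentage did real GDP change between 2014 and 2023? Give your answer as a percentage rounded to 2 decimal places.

3.05%

Real GDP 2014 = Nominal GDP 2014 = 26.30·127 + 46.51·160 + 28.26·513 = 25279.08.
Real GDP 2023 (at 2014 prices) = 26.30·155 + 46.51·227 + 28.26·404 = 26051.31.
Real growth = 26051.31/25279.08 − 1 = 0.0305.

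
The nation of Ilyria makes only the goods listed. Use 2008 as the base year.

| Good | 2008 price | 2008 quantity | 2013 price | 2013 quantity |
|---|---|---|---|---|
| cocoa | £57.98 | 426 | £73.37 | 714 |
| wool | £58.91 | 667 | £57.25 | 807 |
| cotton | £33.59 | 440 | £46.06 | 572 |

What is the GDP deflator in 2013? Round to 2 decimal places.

Nominal GDP 2013 = 73.37·714 + 57.25·807 + 46.06·572 = 124933.25.
Real GDP 2013 (at 2008 prices) = 57.98·714 + 58.91·807 + 33.59·572 = 108151.57.
Deflator = Nominal/Real × 100 = 124933.25/108151.57 × 100 = 115.517.

115.52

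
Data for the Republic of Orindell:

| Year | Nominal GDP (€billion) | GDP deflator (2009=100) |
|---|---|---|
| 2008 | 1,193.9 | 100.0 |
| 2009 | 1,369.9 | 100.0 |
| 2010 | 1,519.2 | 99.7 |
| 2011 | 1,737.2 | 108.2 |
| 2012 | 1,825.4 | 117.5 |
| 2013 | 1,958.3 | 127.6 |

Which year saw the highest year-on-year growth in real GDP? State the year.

2009

2009: real = 1369.9/1.000 = 1369.90; growth vs 2008 (1193.90) = 14.74%.
2010: real = 1519.2/0.997 = 1523.77; growth vs 2009 (1369.90) = 11.23%.
2011: real = 1737.2/1.082 = 1605.55; growth vs 2010 (1523.77) = 5.37%.
2012: real = 1825.4/1.175 = 1553.53; growth vs 2011 (1605.55) = -3.24%.
2013: real = 1958.3/1.276 = 1534.72; growth vs 2012 (1553.53) = -1.21%.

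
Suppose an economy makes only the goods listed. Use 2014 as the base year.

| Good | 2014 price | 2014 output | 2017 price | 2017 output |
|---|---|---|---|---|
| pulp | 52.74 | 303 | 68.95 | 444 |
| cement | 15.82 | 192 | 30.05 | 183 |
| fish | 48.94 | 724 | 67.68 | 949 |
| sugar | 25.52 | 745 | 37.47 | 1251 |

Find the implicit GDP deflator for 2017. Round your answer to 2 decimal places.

Nominal GDP 2017 = 68.95·444 + 30.05·183 + 67.68·949 + 37.47·1251 = 147216.24.
Real GDP 2017 (at 2014 prices) = 52.74·444 + 15.82·183 + 48.94·949 + 25.52·1251 = 104681.20.
Deflator = Nominal/Real × 100 = 147216.24/104681.20 × 100 = 140.633.

140.63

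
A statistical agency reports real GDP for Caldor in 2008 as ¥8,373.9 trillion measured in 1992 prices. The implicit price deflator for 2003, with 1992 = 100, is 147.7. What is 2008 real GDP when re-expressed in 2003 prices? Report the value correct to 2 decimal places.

Real GDP in 2003 prices = Real GDP in 1992 prices × (P_2003/P_1992) = 8373.9 × 1.477 = 12368.25.

¥12,368.25 trillion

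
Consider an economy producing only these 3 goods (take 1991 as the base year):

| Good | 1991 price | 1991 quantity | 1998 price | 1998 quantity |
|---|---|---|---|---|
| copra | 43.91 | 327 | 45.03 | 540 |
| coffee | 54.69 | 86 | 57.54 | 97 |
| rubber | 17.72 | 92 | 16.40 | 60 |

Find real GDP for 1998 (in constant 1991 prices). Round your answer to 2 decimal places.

30079.53

Real GDP 1998 = Σ (p_1991 × q_1998) = 43.91·540 + 54.69·97 + 17.72·60 = 30079.53.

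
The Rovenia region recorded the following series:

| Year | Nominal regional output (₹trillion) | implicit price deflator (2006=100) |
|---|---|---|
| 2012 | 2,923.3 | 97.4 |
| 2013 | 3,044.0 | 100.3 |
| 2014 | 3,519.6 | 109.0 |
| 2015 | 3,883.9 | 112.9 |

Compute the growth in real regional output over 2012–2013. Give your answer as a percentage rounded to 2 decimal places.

Real regional output 2012 = 2923.3/0.974 = 3001.33.
Real regional output 2013 = 3044.0/1.003 = 3034.90.
Change = 3034.90/3001.33 − 1 = 0.0112.

1.12%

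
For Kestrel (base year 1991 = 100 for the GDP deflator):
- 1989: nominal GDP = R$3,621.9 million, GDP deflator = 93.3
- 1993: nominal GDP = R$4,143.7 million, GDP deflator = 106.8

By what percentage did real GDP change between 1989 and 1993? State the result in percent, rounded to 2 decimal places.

Real GDP 1989 = 3621.9 / 0.933 = 3881.99.
Real GDP 1993 = 4143.7 / 1.068 = 3879.87.
Real growth = 3879.87 / 3881.99 − 1 = -0.0005.

-0.05%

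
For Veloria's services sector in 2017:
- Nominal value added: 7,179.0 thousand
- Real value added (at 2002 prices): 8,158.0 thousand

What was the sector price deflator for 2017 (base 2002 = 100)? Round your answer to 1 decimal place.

88.0

sector price deflator = (Nominal / Real) × 100 = 7179.0 / 8158.0 × 100 = 88.00.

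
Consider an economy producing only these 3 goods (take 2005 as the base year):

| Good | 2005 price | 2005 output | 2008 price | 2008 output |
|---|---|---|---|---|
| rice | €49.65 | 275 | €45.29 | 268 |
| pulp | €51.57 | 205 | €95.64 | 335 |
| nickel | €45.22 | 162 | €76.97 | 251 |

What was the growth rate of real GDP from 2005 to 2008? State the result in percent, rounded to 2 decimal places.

Real GDP 2005 = Nominal GDP 2005 = 49.65·275 + 51.57·205 + 45.22·162 = 31551.24.
Real GDP 2008 (at 2005 prices) = 49.65·268 + 51.57·335 + 45.22·251 = 41932.37.
Real growth = 41932.37/31551.24 − 1 = 0.3290.

32.90%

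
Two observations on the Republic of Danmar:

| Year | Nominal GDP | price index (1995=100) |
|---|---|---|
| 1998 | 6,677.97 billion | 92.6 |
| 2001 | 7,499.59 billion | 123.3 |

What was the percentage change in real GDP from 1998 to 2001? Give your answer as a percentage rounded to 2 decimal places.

-15.66%

Real GDP 1998 = 6677.97 / 0.926 = 7211.63.
Real GDP 2001 = 7499.59 / 1.233 = 6082.39.
Real growth = 6082.39 / 7211.63 − 1 = -0.1566.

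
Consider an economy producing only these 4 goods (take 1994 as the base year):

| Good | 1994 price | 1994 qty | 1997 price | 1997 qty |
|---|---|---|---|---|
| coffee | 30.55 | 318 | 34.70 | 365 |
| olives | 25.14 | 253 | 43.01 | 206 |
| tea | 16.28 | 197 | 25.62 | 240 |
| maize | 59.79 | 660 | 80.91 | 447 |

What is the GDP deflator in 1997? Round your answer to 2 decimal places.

135.94

Nominal GDP 1997 = 34.70·365 + 43.01·206 + 25.62·240 + 80.91·447 = 63841.13.
Real GDP 1997 (at 1994 prices) = 30.55·365 + 25.14·206 + 16.28·240 + 59.79·447 = 46962.92.
Deflator = Nominal/Real × 100 = 63841.13/46962.92 × 100 = 135.939.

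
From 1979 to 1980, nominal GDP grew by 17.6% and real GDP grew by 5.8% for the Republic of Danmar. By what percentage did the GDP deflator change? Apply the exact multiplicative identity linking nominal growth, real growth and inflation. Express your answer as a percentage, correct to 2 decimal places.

11.15%

(1 + g_nom) = (1 + g_real)(1 + π), so π = 1.1760 / 1.0580 − 1 = 0.11153.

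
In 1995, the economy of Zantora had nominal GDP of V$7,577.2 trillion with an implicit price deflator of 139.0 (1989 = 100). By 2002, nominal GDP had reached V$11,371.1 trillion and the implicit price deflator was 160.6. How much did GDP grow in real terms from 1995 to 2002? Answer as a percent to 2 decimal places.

29.89%

Real GDP 1995 = 7577.2 / 1.390 = 5451.22.
Real GDP 2002 = 11371.1 / 1.606 = 7080.39.
Real growth = 7080.39 / 5451.22 − 1 = 0.2989.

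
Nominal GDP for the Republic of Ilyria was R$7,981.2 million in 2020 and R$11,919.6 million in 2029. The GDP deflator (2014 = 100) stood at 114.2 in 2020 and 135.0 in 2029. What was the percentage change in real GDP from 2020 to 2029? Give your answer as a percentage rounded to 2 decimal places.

26.34%

Deflate each year: 2020 → 7981.2/1.142 = 6988.79; 2029 → 11919.6/1.350 = 8829.33.
So real GDP changed by 8829.33/6988.79 − 1 = 0.2634, i.e. 26.34%.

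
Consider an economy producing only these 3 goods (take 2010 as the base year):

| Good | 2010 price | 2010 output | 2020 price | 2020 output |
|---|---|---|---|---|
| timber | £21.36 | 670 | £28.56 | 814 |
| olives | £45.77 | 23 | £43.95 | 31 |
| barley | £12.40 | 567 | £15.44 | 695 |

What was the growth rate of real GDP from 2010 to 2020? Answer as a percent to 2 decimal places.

Real GDP 2010 = Nominal GDP 2010 = 21.36·670 + 45.77·23 + 12.40·567 = 22394.71.
Real GDP 2020 (at 2010 prices) = 21.36·814 + 45.77·31 + 12.40·695 = 27423.91.
Real growth = 27423.91/22394.71 − 1 = 0.2246.

22.46%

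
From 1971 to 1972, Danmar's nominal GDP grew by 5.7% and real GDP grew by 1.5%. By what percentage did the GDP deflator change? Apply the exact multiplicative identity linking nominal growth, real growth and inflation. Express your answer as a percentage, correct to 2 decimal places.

4.14%

(1 + g_nom) = (1 + g_real)(1 + π), so π = 1.0570 / 1.0150 − 1 = 0.04138.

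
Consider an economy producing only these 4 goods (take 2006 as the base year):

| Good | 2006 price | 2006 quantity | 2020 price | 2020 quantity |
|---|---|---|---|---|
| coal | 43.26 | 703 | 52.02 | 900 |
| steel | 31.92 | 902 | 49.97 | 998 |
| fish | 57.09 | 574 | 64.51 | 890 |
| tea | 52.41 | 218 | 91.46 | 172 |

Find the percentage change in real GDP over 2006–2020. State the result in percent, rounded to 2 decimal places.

Real GDP 2006 = Nominal GDP 2006 = 43.26·703 + 31.92·902 + 57.09·574 + 52.41·218 = 103398.66.
Real GDP 2020 (at 2006 prices) = 43.26·900 + 31.92·998 + 57.09·890 + 52.41·172 = 130614.78.
Real growth = 130614.78/103398.66 − 1 = 0.2632.

26.32%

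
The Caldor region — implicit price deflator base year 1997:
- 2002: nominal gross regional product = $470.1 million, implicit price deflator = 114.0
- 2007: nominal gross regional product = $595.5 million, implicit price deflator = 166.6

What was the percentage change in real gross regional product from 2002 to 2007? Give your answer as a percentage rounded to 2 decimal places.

-13.32%

Real gross regional product 2002 = 470.1 / 1.140 = 412.37.
Real gross regional product 2007 = 595.5 / 1.666 = 357.44.
Real growth = 357.44 / 412.37 − 1 = -0.1332.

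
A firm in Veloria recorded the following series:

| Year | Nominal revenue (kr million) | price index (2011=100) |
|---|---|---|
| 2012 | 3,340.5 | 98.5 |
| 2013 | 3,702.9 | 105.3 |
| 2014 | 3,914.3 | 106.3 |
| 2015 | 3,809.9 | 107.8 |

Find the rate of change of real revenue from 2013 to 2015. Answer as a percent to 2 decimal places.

Real revenue 2013 = 3702.9/1.053 = 3516.52.
Real revenue 2015 = 3809.9/1.078 = 3534.23.
Change = 3534.23/3516.52 − 1 = 0.0050.

0.50%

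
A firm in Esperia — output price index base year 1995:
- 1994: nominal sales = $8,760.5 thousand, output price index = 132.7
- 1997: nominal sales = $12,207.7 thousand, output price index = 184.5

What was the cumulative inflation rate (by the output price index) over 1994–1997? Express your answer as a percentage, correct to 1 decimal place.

39.0%

Price-level change = 184.5 / 132.7 − 1 = 0.3904.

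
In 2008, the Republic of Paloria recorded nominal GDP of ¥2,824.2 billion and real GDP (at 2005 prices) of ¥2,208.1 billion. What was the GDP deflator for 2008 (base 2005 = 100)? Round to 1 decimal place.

127.9

GDP deflator = (Nominal / Real) × 100 = 2824.2 / 2208.1 × 100 = 127.90.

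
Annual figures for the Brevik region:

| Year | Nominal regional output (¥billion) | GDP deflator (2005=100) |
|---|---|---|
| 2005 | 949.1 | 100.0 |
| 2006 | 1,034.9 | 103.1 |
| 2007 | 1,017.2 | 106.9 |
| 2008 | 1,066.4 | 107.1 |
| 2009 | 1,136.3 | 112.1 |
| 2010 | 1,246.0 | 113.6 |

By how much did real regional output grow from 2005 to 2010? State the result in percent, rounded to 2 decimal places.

15.57%

Real regional output 2005 = 949.1/1.000 = 949.10.
Real regional output 2010 = 1246.0/1.136 = 1096.83.
Change = 1096.83/949.10 − 1 = 0.1557.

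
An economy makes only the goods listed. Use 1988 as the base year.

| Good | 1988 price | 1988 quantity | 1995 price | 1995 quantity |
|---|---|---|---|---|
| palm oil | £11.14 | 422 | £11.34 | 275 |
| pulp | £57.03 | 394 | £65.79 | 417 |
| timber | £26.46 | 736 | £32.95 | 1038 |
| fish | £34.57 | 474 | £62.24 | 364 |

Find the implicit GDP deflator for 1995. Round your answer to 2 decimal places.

130.67

Nominal GDP 1995 = 11.34·275 + 65.79·417 + 32.95·1038 + 62.24·364 = 87410.39.
Real GDP 1995 (at 1988 prices) = 11.14·275 + 57.03·417 + 26.46·1038 + 34.57·364 = 66893.97.
Deflator = Nominal/Real × 100 = 87410.39/66893.97 × 100 = 130.670.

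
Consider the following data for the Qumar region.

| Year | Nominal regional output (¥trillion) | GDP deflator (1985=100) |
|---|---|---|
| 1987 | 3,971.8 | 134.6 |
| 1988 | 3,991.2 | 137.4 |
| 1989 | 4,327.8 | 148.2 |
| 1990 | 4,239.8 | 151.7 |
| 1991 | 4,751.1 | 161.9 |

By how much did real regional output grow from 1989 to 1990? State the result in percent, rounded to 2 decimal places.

Real regional output 1989 = 4327.8/1.482 = 2920.24.
Real regional output 1990 = 4239.8/1.517 = 2794.86.
Change = 2794.86/2920.24 − 1 = -0.0429.

-4.29%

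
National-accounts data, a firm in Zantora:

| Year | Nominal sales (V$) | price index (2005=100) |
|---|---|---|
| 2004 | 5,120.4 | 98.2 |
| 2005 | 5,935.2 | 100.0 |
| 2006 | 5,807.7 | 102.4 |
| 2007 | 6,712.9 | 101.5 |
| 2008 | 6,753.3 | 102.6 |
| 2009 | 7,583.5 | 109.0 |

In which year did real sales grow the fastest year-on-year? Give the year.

2007

2005: real = 5935.2/1.000 = 5935.20; growth vs 2004 (5214.26) = 13.83%.
2006: real = 5807.7/1.024 = 5671.58; growth vs 2005 (5935.20) = -4.44%.
2007: real = 6712.9/1.015 = 6613.69; growth vs 2006 (5671.58) = 16.61%.
2008: real = 6753.3/1.026 = 6582.16; growth vs 2007 (6613.69) = -0.48%.
2009: real = 7583.5/1.090 = 6957.34; growth vs 2008 (6582.16) = 5.70%.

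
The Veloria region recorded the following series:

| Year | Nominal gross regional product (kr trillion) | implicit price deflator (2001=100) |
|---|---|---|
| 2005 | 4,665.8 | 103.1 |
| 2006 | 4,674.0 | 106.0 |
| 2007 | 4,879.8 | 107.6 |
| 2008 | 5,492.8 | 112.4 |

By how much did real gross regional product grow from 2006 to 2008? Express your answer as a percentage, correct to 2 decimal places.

10.83%

Real gross regional product 2006 = 4674.0/1.060 = 4409.43.
Real gross regional product 2008 = 5492.8/1.124 = 4886.83.
Change = 4886.83/4409.43 − 1 = 0.1083.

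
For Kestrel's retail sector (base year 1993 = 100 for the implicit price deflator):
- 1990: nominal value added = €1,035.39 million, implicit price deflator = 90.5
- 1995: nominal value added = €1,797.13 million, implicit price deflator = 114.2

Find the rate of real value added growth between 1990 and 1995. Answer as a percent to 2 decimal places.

Real value added 1990 = 1035.39 / 0.905 = 1144.08.
Real value added 1995 = 1797.13 / 1.142 = 1573.67.
Real growth = 1573.67 / 1144.08 − 1 = 0.3755.

37.55%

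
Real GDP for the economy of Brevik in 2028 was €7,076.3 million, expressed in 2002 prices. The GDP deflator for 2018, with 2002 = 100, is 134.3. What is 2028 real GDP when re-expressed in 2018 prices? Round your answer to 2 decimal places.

Real GDP in 2018 prices = Real GDP in 2002 prices × (P_2018/P_2002) = 7076.3 × 1.343 = 9503.47.

€9,503.47 million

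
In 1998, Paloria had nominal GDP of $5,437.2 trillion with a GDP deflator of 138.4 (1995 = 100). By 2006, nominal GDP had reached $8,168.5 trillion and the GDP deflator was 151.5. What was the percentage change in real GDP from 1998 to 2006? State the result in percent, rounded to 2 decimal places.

37.24%

Deflate each year: 1998 → 5437.2/1.384 = 3928.61; 2006 → 8168.5/1.515 = 5391.75.
So real GDP changed by 5391.75/3928.61 − 1 = 0.3724, i.e. 37.24%.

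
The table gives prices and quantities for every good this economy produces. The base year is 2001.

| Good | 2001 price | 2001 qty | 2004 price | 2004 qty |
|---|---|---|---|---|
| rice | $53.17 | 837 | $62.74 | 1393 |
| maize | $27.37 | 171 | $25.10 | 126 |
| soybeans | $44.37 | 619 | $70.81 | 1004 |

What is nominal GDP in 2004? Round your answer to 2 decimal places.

Nominal GDP 2004 = Σ (p_2004 × q_2004) = 62.74·1393 + 25.10·126 + 70.81·1004 = 161652.66.

$161652.66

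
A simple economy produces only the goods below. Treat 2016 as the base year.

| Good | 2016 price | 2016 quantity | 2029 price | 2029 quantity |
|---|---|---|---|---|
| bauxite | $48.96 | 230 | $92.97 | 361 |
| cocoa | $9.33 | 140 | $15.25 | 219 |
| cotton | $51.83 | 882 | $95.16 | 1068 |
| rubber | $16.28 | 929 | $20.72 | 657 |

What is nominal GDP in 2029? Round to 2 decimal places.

$152145.84

Nominal GDP 2029 = Σ (p_2029 × q_2029) = 92.97·361 + 15.25·219 + 95.16·1068 + 20.72·657 = 152145.84.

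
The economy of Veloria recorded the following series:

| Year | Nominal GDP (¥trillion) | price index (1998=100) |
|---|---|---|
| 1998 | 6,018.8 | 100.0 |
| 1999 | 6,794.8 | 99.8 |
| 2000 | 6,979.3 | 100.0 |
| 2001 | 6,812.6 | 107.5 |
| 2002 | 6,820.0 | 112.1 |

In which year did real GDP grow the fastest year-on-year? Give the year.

1999

1999: real = 6794.8/0.998 = 6808.42; growth vs 1998 (6018.80) = 13.12%.
2000: real = 6979.3/1.000 = 6979.30; growth vs 1999 (6808.42) = 2.51%.
2001: real = 6812.6/1.075 = 6337.30; growth vs 2000 (6979.30) = -9.20%.
2002: real = 6820.0/1.121 = 6083.85; growth vs 2001 (6337.30) = -4.00%.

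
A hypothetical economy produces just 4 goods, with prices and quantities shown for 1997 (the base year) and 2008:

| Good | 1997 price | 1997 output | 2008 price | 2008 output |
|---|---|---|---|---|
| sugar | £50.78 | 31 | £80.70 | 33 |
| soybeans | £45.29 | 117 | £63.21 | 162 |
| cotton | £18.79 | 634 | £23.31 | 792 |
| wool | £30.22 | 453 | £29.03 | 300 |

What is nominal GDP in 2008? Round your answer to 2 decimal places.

Nominal GDP 2008 = Σ (p_2008 × q_2008) = 80.70·33 + 63.21·162 + 23.31·792 + 29.03·300 = 40073.64.

£40073.64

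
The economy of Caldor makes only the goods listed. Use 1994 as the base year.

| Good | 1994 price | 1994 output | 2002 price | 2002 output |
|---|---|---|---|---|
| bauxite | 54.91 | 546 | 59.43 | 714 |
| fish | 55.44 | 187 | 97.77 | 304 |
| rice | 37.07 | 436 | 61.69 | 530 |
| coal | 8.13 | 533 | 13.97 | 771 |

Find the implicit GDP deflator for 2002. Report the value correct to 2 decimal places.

Nominal GDP 2002 = 59.43·714 + 97.77·304 + 61.69·530 + 13.97·771 = 115621.67.
Real GDP 2002 (at 1994 prices) = 54.91·714 + 55.44·304 + 37.07·530 + 8.13·771 = 81974.83.
Deflator = Nominal/Real × 100 = 115621.67/81974.83 × 100 = 141.045.

141.05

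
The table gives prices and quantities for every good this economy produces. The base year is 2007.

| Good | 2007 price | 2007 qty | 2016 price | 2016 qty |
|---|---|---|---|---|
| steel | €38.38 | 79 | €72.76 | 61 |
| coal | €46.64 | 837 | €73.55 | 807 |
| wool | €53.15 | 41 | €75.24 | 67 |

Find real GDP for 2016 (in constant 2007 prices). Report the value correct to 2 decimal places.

€43540.71

Real GDP 2016 = Σ (p_2007 × q_2016) = 38.38·61 + 46.64·807 + 53.15·67 = 43540.71.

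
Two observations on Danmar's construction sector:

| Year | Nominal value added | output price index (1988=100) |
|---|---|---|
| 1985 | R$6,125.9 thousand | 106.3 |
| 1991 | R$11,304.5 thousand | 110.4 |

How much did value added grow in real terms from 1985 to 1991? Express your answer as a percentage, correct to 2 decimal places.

Real value added 1985 = 6125.9 / 1.063 = 5762.84.
Real value added 1991 = 11304.5 / 1.104 = 10239.58.
Real growth = 10239.58 / 5762.84 − 1 = 0.7768.

77.68%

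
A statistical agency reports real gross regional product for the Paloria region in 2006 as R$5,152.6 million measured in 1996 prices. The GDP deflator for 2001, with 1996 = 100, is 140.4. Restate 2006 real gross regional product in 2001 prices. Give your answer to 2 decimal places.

R$7,234.25 million

Real gross regional product in 2001 prices = Real gross regional product in 1996 prices × (P_2001/P_1996) = 5152.6 × 1.404 = 7234.25.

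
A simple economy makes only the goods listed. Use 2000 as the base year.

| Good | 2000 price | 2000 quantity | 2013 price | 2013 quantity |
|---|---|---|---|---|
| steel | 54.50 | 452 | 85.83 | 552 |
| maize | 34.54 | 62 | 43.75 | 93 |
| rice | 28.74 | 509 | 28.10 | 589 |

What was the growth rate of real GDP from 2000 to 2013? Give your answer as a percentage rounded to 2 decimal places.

Real GDP 2000 = Nominal GDP 2000 = 54.50·452 + 34.54·62 + 28.74·509 = 41404.14.
Real GDP 2013 (at 2000 prices) = 54.50·552 + 34.54·93 + 28.74·589 = 50224.08.
Real growth = 50224.08/41404.14 − 1 = 0.2130.

21.30%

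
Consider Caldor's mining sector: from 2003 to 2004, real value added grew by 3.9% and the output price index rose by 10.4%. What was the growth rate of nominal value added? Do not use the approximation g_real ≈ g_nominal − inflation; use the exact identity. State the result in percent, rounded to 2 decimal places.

14.71%

(1 + g_nom) = (1 + g_real)(1 + π) = 1.0390 × 1.1040 = 1.14706.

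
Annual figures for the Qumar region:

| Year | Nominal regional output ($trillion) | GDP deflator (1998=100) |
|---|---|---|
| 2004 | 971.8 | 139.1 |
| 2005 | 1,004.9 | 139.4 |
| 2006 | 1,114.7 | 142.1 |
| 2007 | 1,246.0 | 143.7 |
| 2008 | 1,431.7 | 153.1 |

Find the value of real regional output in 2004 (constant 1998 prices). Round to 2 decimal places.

$698.63 trillion

Real regional output 2004 = 971.8 / 1.391 = 698.63.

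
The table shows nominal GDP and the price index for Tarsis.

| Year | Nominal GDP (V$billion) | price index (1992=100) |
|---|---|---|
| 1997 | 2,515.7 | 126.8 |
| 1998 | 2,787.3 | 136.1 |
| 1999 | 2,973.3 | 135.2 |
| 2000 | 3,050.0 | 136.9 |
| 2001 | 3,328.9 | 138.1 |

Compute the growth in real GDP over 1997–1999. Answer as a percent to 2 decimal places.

10.85%

Real GDP 1997 = 2515.7/1.268 = 1983.99.
Real GDP 1999 = 2973.3/1.352 = 2199.19.
Change = 2199.19/1983.99 − 1 = 0.1085.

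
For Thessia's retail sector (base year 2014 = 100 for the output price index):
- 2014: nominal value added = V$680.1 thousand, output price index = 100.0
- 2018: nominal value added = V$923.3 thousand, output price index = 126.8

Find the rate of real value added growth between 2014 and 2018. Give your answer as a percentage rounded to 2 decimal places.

7.07%

Real value added 2014 = 680.1 / 1.000 = 680.10.
Real value added 2018 = 923.3 / 1.268 = 728.15.
Real growth = 728.15 / 680.10 − 1 = 0.0707.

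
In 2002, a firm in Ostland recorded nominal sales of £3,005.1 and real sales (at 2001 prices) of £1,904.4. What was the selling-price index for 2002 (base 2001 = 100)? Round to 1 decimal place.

157.8

selling-price index = (Nominal / Real) × 100 = 3005.1 / 1904.4 × 100 = 157.80.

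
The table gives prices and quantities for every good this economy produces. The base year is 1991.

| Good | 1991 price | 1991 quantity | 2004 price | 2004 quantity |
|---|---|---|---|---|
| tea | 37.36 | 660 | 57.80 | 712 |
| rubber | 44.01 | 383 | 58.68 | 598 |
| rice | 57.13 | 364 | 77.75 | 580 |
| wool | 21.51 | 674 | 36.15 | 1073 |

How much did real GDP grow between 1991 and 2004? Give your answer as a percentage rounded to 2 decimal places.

Real GDP 1991 = Nominal GDP 1991 = 37.36·660 + 44.01·383 + 57.13·364 + 21.51·674 = 76806.49.
Real GDP 2004 (at 1991 prices) = 37.36·712 + 44.01·598 + 57.13·580 + 21.51·1073 = 109133.93.
Real growth = 109133.93/76806.49 − 1 = 0.4209.

42.09%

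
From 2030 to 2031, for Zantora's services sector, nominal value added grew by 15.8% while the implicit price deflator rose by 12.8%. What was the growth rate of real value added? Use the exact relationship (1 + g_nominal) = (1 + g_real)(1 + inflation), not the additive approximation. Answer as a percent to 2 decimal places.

(1 + g_nom) = (1 + g_real)(1 + π), so g_real = 1.1580 / 1.1280 − 1 = 0.02660.

2.66%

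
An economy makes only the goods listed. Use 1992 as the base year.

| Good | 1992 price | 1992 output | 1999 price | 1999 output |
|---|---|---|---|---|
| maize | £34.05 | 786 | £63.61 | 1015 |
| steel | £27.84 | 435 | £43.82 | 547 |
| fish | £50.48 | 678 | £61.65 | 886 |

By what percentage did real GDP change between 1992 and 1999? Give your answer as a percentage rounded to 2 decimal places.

29.30%

Real GDP 1992 = Nominal GDP 1992 = 34.05·786 + 27.84·435 + 50.48·678 = 73099.14.
Real GDP 1999 (at 1992 prices) = 34.05·1015 + 27.84·547 + 50.48·886 = 94514.51.
Real growth = 94514.51/73099.14 − 1 = 0.2930.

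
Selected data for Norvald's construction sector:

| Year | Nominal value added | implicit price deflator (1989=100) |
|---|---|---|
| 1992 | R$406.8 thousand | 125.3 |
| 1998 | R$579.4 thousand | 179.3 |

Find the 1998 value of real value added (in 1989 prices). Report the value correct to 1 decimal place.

R$323.1 thousand

Real value added = Nominal / (implicit price deflator/100) = 579.4 / 1.793 = 323.15.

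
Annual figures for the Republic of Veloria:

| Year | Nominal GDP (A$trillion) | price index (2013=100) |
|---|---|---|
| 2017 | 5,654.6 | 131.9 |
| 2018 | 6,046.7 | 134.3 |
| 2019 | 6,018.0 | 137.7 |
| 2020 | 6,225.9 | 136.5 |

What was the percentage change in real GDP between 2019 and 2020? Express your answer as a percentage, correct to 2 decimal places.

Real GDP 2019 = 6018.0/1.377 = 4370.37.
Real GDP 2020 = 6225.9/1.365 = 4561.10.
Change = 4561.10/4370.37 − 1 = 0.0436.

4.36%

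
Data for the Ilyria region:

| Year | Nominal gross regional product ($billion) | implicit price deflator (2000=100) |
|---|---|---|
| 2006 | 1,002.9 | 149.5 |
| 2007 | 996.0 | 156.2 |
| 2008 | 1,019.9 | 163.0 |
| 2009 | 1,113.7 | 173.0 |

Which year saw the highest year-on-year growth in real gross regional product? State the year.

2007: real = 996.0/1.562 = 637.64; growth vs 2006 (670.84) = -4.95%.
2008: real = 1019.9/1.630 = 625.71; growth vs 2007 (637.64) = -1.87%.
2009: real = 1113.7/1.730 = 643.76; growth vs 2008 (625.71) = 2.88%.

2009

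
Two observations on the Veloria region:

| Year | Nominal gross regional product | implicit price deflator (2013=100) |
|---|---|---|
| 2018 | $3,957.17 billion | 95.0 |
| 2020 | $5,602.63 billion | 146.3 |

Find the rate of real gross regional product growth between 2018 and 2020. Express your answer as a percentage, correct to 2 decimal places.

-8.06%

Real gross regional product 2018 = 3957.17 / 0.950 = 4165.44.
Real gross regional product 2020 = 5602.63 / 1.463 = 3829.55.
Real growth = 3829.55 / 4165.44 − 1 = -0.0806.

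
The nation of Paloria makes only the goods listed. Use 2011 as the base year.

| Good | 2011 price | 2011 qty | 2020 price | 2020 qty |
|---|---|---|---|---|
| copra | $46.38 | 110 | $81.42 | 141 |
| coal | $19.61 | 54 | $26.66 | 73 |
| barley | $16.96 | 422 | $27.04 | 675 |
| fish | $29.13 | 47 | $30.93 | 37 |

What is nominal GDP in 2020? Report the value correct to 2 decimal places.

$32822.81

Nominal GDP 2020 = Σ (p_2020 × q_2020) = 81.42·141 + 26.66·73 + 27.04·675 + 30.93·37 = 32822.81.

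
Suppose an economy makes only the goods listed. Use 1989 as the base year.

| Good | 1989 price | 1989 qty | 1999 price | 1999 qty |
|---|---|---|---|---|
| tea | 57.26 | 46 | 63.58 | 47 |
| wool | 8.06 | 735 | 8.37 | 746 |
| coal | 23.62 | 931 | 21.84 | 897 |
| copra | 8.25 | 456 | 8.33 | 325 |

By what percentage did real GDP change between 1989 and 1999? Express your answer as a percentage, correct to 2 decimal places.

Real GDP 1989 = Nominal GDP 1989 = 57.26·46 + 8.06·735 + 23.62·931 + 8.25·456 = 34310.28.
Real GDP 1999 (at 1989 prices) = 57.26·47 + 8.06·746 + 23.62·897 + 8.25·325 = 32572.37.
Real growth = 32572.37/34310.28 − 1 = -0.0507.

-5.07%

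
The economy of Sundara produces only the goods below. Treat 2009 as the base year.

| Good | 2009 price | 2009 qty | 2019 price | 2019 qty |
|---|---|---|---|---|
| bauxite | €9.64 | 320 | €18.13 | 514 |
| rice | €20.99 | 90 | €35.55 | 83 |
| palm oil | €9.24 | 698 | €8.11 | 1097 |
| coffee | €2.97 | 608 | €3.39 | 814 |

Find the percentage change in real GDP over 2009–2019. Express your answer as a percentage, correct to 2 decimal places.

45.52%

Real GDP 2009 = Nominal GDP 2009 = 9.64·320 + 20.99·90 + 9.24·698 + 2.97·608 = 13229.18.
Real GDP 2019 (at 2009 prices) = 9.64·514 + 20.99·83 + 9.24·1097 + 2.97·814 = 19250.99.
Real growth = 19250.99/13229.18 − 1 = 0.4552.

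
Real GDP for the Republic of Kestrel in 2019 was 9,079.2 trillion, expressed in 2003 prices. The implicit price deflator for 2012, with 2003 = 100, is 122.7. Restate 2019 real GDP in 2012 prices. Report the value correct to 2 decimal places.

11,140.18 trillion

Real GDP in 2012 prices = Real GDP in 2003 prices × (P_2012/P_2003) = 9079.2 × 1.227 = 11140.18.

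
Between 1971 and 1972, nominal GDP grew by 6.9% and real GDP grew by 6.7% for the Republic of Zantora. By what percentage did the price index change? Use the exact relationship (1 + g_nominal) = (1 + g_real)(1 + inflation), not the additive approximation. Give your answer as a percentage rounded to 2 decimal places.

0.19%

(1 + g_nom) = (1 + g_real)(1 + π), so π = 1.0690 / 1.0670 − 1 = 0.00187.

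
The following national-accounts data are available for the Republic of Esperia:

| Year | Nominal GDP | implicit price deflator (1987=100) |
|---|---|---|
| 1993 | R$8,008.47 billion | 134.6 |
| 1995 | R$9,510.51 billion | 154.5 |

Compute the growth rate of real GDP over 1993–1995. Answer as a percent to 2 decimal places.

3.46%

Deflate each year: 1993 → 8008.47/1.346 = 5949.83; 1995 → 9510.51/1.545 = 6155.67.
So real GDP changed by 6155.67/5949.83 − 1 = 0.0346, i.e. 3.46%.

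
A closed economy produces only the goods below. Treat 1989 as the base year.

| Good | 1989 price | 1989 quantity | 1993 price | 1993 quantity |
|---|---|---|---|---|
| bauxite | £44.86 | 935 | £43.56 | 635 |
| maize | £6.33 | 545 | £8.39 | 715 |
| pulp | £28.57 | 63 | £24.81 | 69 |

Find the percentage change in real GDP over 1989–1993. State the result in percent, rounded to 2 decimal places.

Real GDP 1989 = Nominal GDP 1989 = 44.86·935 + 6.33·545 + 28.57·63 = 47193.86.
Real GDP 1993 (at 1989 prices) = 44.86·635 + 6.33·715 + 28.57·69 = 34983.38.
Real growth = 34983.38/47193.86 − 1 = -0.2587.

-25.87%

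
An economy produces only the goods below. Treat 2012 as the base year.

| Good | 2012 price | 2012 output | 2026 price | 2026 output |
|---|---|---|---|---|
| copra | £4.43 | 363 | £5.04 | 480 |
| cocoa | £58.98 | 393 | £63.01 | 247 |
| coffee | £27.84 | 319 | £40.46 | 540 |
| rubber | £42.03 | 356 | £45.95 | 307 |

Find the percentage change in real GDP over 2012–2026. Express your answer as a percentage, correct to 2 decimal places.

-8.22%

Real GDP 2012 = Nominal GDP 2012 = 4.43·363 + 58.98·393 + 27.84·319 + 42.03·356 = 48630.87.
Real GDP 2026 (at 2012 prices) = 4.43·480 + 58.98·247 + 27.84·540 + 42.03·307 = 44631.27.
Real growth = 44631.27/48630.87 − 1 = -0.0822.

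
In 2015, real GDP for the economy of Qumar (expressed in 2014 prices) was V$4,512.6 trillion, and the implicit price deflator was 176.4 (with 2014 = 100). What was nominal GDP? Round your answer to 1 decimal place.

Nominal GDP = Real × (implicit price deflator/100) = 4512.6 × 1.764 = 7960.23.

V$7,960.2 trillion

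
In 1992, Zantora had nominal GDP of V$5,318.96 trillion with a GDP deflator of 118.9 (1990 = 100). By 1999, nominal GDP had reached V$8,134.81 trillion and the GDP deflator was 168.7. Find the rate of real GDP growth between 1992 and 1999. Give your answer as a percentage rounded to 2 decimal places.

Real GDP 1992 = 5318.96 / 1.189 = 4473.47.
Real GDP 1999 = 8134.81 / 1.687 = 4822.06.
Real growth = 4822.06 / 4473.47 − 1 = 0.0779.

7.79%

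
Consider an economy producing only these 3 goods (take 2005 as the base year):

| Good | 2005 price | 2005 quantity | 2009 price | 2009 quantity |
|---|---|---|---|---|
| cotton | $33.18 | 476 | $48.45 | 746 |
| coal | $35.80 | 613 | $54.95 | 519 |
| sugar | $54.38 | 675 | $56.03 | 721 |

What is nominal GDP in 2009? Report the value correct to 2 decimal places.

Nominal GDP 2009 = Σ (p_2009 × q_2009) = 48.45·746 + 54.95·519 + 56.03·721 = 105060.38.

$105060.38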